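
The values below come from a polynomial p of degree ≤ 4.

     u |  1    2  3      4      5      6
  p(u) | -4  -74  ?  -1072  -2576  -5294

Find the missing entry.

The 5 known points determine the degree-4 polynomial uniquely.
Write p(u) = au^4 + bu^3 + cu^2 + du + e. Substituting each data point gives a linear system:
  a + b + c + d + e = -4
  16a + 8b + 4c + 2d + e = -74
  256a + 64b + 16c + 4d + e = -1072
  625a + 125b + 25c + 5d + e = -2576
  1296a + 216b + 36c + 6d + e = -5294
Solving the system yields a = -4, b = 0, c = -3, d = -1, e = 4.
So p(u) = -4u^4 - 3u^2 - u + 4.
Then p(3) = -350.

-350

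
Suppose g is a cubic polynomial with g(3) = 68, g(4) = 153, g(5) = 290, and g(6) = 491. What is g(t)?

Using the Lagrange interpolation formula with nodes 3, 4, 5, 6:
  L_0(t) = (t - 4)(t - 5)(t - 6) / -6
  L_1(t) = (t - 3)(t - 5)(t - 6) / 2
  L_2(t) = (t - 3)(t - 4)(t - 6) / -2
  L_3(t) = (t - 3)(t - 4)(t - 5) / 6
Then g(t) = 68·L_0(t) + 153·L_1(t) + 290·L_2(t) + 491·L_3(t).
Expanding and collecting terms gives g(t) = 2t³ + 2t² - 3t + 5.
Check: g(4) = 153. ✓

g(t) = 2t^3 + 2t^2 - 3t + 5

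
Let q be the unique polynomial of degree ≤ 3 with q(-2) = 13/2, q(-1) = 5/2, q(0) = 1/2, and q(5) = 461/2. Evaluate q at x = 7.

1093/2

Using the Lagrange interpolation formula with nodes -2, -1, 0, 5:
  L_0(x) = (x + 1)x(x - 5) / -14
  L_1(x) = (x + 2)x(x - 5) / 6
  L_2(x) = (x + 2)(x + 1)(x - 5) / -10
  L_3(x) = (x + 2)(x + 1)x / 210
Then q(x) = 13/2·L_0(x) + 5/2·L_1(x) + 1/2·L_2(x) + 461/2·L_3(x).
Expanding and collecting terms gives q(x) = x^3 + 4x^2 + x + 1/2.
Evaluating at x = 7: q(7) = 1093/2.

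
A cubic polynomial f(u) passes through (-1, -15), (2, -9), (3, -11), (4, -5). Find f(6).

55

Write f(u) = au^3 + bu^2 + cu + d. Substituting each data point gives a linear system:
  -a + b - c + d = -15
  8a + 4b + 2c + d = -9
  27a + 9b + 3c + d = -11
  64a + 16b + 4c + d = -5
Solving the system yields a = 1, b = -5, c = 4, d = -5.
So f(u) = u³ - 5u² + 4u - 5.
Then f(6) = 55.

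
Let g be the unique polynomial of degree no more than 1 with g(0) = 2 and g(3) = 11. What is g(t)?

Write g(t) = at + b. Substituting each data point gives a linear system:
  b = 2
  3a + b = 11
Solving the system yields a = 3, b = 2.
So g(t) = 3t + 2.
Check: g(3) = 11. ✓

g(t) = 3t + 2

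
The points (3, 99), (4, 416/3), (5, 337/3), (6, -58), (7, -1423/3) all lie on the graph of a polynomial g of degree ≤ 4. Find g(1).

Using the Lagrange interpolation formula with nodes 3, 4, 5, 6, 7:
  L_0(u) = (u - 4)(u - 5)(u - 6)(u - 7) / 24
  L_1(u) = (u - 3)(u - 5)(u - 6)(u - 7) / -6
  L_2(u) = (u - 3)(u - 4)(u - 6)(u - 7) / 4
  L_3(u) = (u - 3)(u - 4)(u - 5)(u - 7) / -6
  L_4(u) = (u - 3)(u - 4)(u - 5)(u - 6) / 24
Then g(u) = 99·L_0(u) + 416/3·L_1(u) + 337/3·L_2(u) - 58·L_3(u) - 1423/3·L_4(u).
Expanding and collecting terms gives g(u) = -u^4 + 5u^3 + 4u^2 + (5/3)u + 4.
Evaluating at u = 1: g(1) = 41/3.

41/3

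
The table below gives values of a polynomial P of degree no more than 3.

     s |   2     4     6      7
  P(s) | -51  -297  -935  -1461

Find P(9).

Using the Lagrange interpolation formula with nodes 2, 4, 6, 7:
  L_0(s) = (s - 4)(s - 6)(s - 7) / -40
  L_1(s) = (s - 2)(s - 6)(s - 7) / 12
  L_2(s) = (s - 2)(s - 4)(s - 7) / -8
  L_3(s) = (s - 2)(s - 4)(s - 6) / 15
Then P(s) = -51·L_0(s) - 297·L_1(s) - 935·L_2(s) - 1461·L_3(s).
Expanding and collecting terms gives P(s) = -4s³ - s² - 5s - 5.
Evaluating at s = 9: P(9) = -3047.

-3047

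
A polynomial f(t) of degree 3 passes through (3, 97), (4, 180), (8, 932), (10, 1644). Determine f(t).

f(t) = t^3 + 6t^2 + 4t + 4

Write f(t) = at^3 + bt^2 + ct + d. Substituting each data point gives a linear system:
  27a + 9b + 3c + d = 97
  64a + 16b + 4c + d = 180
  512a + 64b + 8c + d = 932
  1000a + 100b + 10c + d = 1644
Solving the system yields a = 1, b = 6, c = 4, d = 4.
So f(t) = t^3 + 6t^2 + 4t + 4.
Check: f(10) = 1644. ✓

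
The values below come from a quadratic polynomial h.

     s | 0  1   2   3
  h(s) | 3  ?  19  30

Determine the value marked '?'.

10

On equispaced nodes a degree-2 polynomial has vanishing third forward difference, so
  - h(0) + 3·h(1) - 3·h(2) + h(3) = 0.
Substituting the known values and solving for h(1):
  3·h(1) = 30
  h(1) = 10.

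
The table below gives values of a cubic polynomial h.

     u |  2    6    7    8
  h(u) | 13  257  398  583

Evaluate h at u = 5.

154

Using the Lagrange interpolation formula with nodes 2, 6, 7, 8:
  L_0(u) = (u - 6)(u - 7)(u - 8) / -120
  L_1(u) = (u - 2)(u - 7)(u - 8) / 8
  L_2(u) = (u - 2)(u - 6)(u - 8) / -5
  L_3(u) = (u - 2)(u - 6)(u - 7) / 12
Then h(u) = 13·L_0(u) + 257·L_1(u) + 398·L_2(u) + 583·L_3(u).
Expanding and collecting terms gives h(u) = u^3 + u^2 + u - 1.
Evaluating at u = 5: h(5) = 154.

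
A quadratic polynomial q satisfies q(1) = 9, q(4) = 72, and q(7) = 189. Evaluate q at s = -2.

0

Forward differences of the values at s = 1, 4, 7:
  q  : 9  72  189
  Δ  : 63  117
  Δ^2: 54
The second differences are constant, confirming degree 2.
Interpolating (Newton forward form) and evaluating at s = -2 gives q(-2) = 0.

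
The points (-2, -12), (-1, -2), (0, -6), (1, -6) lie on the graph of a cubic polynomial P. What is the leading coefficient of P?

3

Write P(n) = an^3 + bn^2 + cn + d. Substituting each data point gives a linear system:
  -8a + 4b - 2c + d = -12
  -a + b - c + d = -2
  d = -6
  a + b + c + d = -6
Solving the system yields a = 3, b = 2, c = -5, d = -6.
So P(n) = 3n^3 + 2n^2 - 5n - 6.
The leading coefficient is 3.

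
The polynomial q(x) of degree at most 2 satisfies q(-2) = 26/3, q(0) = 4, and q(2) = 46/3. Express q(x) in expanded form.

Using the Lagrange interpolation formula with nodes -2, 0, 2:
  L_0(x) = x(x - 2) / 8
  L_1(x) = (x + 2)(x - 2) / -4
  L_2(x) = (x + 2)x / 8
Then q(x) = 26/3·L_0(x) + 4·L_1(x) + 46/3·L_2(x).
Expanding and collecting terms gives q(x) = 2x^2 + (5/3)x + 4.
Check: q(-2) = 26/3. ✓

q(x) = 2x^2 + (5/3)x + 4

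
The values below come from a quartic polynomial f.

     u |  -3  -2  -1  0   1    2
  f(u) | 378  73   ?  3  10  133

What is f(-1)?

10

The 5 known points determine the degree-4 polynomial uniquely.
Write f(u) = au^4 + bu^3 + cu^2 + du + e. Substituting each data point gives a linear system:
  81a - 27b + 9c - 3d + e = 378
  16a - 8b + 4c - 2d + e = 73
  e = 3
  a + b + c + d + e = 10
  16a + 8b + 4c + 2d + e = 133
Solving the system yields a = 6, b = 5, c = 1, d = -5, e = 3.
So f(u) = 6u⁴ + 5u³ + u² - 5u + 3.
Then f(-1) = 10.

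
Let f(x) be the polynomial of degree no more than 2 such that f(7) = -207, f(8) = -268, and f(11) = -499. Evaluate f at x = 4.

Write f(x) = ax^2 + bx + c. Substituting each data point gives a linear system:
  49a + 7b + c = -207
  64a + 8b + c = -268
  121a + 11b + c = -499
Solving the system yields a = -4, b = -1, c = -4.
So f(x) = -4x^2 - x - 4.
Then f(4) = -72.

-72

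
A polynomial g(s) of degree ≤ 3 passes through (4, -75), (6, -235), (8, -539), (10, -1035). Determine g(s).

Write g(s) = as^3 + bs^2 + cs + d. Substituting each data point gives a linear system:
  64a + 16b + 4c + d = -75
  216a + 36b + 6c + d = -235
  512a + 64b + 8c + d = -539
  1000a + 100b + 10c + d = -1035
Solving the system yields a = -1, b = 0, c = -4, d = 5.
So g(s) = -s³ - 4s + 5.
Check: g(6) = -235. ✓

g(s) = -s^3 - 4s + 5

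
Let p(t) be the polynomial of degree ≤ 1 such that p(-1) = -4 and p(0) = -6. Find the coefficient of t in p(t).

-2

Write p(t) = at + b. Substituting each data point gives a linear system:
  -a + b = -4
  b = -6
Solving the system yields a = -2, b = -6.
So p(t) = -2t - 6.
The leading coefficient is -2.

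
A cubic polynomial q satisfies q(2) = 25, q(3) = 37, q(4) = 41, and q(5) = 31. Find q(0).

Forward differences of the values at s = 2, 3, 4, 5:
  q  : 25  37  41  31
  Δ  : 12  4  -10
  Δ^2: -8  -14
  Δ^3: -6
The third differences are constant, confirming degree 3.
Interpolating (Newton forward form) and evaluating at s = 0 gives q(0) = 1.

1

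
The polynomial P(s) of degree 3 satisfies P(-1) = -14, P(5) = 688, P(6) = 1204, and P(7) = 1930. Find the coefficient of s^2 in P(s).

Write P(s) = as^3 + bs^2 + cs + d. Substituting each data point gives a linear system:
  -a + b - c + d = -14
  125a + 25b + 5c + d = 688
  216a + 36b + 6c + d = 1204
  343a + 49b + 7c + d = 1930
Solving the system yields a = 6, b = -3, c = 3, d = -2.
So P(s) = 6s^3 - 3s^2 + 3s - 2.
The coefficient of s^2 is -3.

-3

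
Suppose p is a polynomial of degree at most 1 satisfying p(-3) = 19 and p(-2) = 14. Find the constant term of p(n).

4

Write p(n) = an + b. Substituting each data point gives a linear system:
  -3a + b = 19
  -2a + b = 14
Solving the system yields a = -5, b = 4.
So p(n) = -5n + 4.
The constant term is 4.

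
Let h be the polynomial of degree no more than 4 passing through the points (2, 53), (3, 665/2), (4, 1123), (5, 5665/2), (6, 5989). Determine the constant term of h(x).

-5

Write h(x) = ax^4 + bx^3 + cx^2 + dx + e. Substituting each data point gives a linear system:
  16a + 8b + 4c + 2d + e = 53
  81a + 27b + 9c + 3d + e = 665/2
  256a + 64b + 16c + 4d + e = 1123
  625a + 125b + 25c + 5d + e = 5665/2
  1296a + 216b + 36c + 6d + e = 5989
Solving the system yields a = 5, b = -2, c = -3/2, d = 0, e = -5.
So h(x) = 5x^4 - 2x^3 - (3/2)x^2 - 5.
The constant term is -5.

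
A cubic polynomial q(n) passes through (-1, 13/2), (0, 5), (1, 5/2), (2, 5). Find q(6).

Using the Lagrange interpolation formula with nodes -1, 0, 1, 2:
  L_0(n) = n(n - 1)(n - 2) / -6
  L_1(n) = (n + 1)(n - 1)(n - 2) / 2
  L_2(n) = (n + 1)n(n - 2) / -2
  L_3(n) = (n + 1)n(n - 1) / 6
Then q(n) = 13/2·L_0(n) + 5·L_1(n) + 5/2·L_2(n) + 5·L_3(n).
Expanding and collecting terms gives q(n) = n^3 - (1/2)n^2 - 3n + 5.
Evaluating at n = 6: q(6) = 185.

185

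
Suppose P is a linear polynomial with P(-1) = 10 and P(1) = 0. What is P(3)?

-10

Using the Lagrange interpolation formula with nodes -1, 1:
  L_0(t) = (t - 1) / -2
  L_1(t) = (t + 1) / 2
Then P(t) = 10·L_0(t) + 0·L_1(t).
Expanding and collecting terms gives P(t) = -5t + 5.
Evaluating at t = 3: P(3) = -10.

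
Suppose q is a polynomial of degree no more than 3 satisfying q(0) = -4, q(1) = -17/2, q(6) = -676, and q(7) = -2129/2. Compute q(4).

-208

Write q(t) = at^3 + bt^2 + ct + d. Substituting each data point gives a linear system:
  d = -4
  a + b + c + d = -17/2
  216a + 36b + 6c + d = -676
  343a + 49b + 7c + d = -2129/2
Solving the system yields a = -3, b = -1/2, c = -1, d = -4.
So q(t) = -3t³ - (1/2)t² - t - 4.
Then q(4) = -208.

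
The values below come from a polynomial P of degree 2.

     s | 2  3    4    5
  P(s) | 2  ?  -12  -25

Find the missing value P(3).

The 3 known points determine the degree-2 polynomial uniquely.
Write P(s) = as^2 + bs + c. Substituting each data point gives a linear system:
  4a + 2b + c = 2
  16a + 4b + c = -12
  25a + 5b + c = -25
Solving the system yields a = -2, b = 5, c = 0.
So P(s) = -2s^2 + 5s.
Then P(3) = -3.

-3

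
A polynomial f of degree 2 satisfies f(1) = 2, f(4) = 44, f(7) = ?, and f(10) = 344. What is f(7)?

158

The 3 known points determine the degree-2 polynomial uniquely.
Write f(u) = au^2 + bu + c. Substituting each data point gives a linear system:
  a + b + c = 2
  16a + 4b + c = 44
  100a + 10b + c = 344
Solving the system yields a = 4, b = -6, c = 4.
So f(u) = 4u^2 - 6u + 4.
Then f(7) = 158.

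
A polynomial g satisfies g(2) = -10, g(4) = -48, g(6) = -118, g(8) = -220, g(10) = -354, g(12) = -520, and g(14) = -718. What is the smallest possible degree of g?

2

Forward differences of the values at t = 2, 4, 6, 8, 10, 12, 14:
  g  : -10  -48  -118  -220  -354  -520  -718
  Δ  : -38  -70  -102  -134  -166  -198
  Δ^2: -32  -32  -32  -32  -32
  Δ^3: 0  0  0  0
  Δ^4: 0  0  0
  Δ^5: 0  0
  Δ^6: 0
The second differences are constant (-32) and nonzero, while all higher differences vanish, so the minimal degree is 2.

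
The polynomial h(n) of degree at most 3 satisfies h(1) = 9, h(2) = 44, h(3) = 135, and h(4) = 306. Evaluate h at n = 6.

984

Forward differences of the values at n = 1, 2, 3, 4:
  h  : 9  44  135  306
  Δ  : 35  91  171
  Δ^2: 56  80
  Δ^3: 24
The third differences are constant, confirming degree 3.
Interpolating (Newton forward form) and evaluating at n = 6 gives h(6) = 984.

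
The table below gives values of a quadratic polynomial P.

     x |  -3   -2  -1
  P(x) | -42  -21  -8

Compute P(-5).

-108

Write P(x) = ax^2 + bx + c. Substituting each data point gives a linear system:
  9a - 3b + c = -42
  4a - 2b + c = -21
  a - b + c = -8
Solving the system yields a = -4, b = 1, c = -3.
So P(x) = -4x^2 + x - 3.
Then P(-5) = -108.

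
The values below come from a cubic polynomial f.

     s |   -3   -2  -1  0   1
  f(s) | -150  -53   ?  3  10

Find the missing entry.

-10

On equispaced nodes a degree-3 polynomial has vanishing fourth forward difference, so
  f(-3) - 4·f(-2) + 6·f(-1) - 4·f(0) + f(1) = 0.
Substituting the known values and solving for f(-1):
  6·f(-1) = -60
  f(-1) = -10.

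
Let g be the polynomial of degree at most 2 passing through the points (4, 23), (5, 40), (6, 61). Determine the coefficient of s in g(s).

Write g(s) = as^2 + bs + c. Substituting each data point gives a linear system:
  16a + 4b + c = 23
  25a + 5b + c = 40
  36a + 6b + c = 61
Solving the system yields a = 2, b = -1, c = -5.
So g(s) = 2s² - s - 5.
The coefficient of s is -1.

-1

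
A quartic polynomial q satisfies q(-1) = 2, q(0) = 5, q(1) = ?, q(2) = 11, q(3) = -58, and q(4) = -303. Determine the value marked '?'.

On equispaced nodes a degree-4 polynomial has vanishing fifth forward difference, so
  - q(-1) + 5·q(0) - 10·q(1) + 10·q(2) - 5·q(3) + q(4) = 0.
Substituting the known values and solving for q(1):
  -10·q(1) = -120
  q(1) = 12.

12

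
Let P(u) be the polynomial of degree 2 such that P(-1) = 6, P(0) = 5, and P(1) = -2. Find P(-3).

Forward differences of the values at u = -1, 0, 1:
  P  : 6  5  -2
  Δ  : -1  -7
  Δ^2: -6
The second differences are constant, confirming degree 2.
Interpolating (Newton forward form) and evaluating at u = -3 gives P(-3) = -10.

-10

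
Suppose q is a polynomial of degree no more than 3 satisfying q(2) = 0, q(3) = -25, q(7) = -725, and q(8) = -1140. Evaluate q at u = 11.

Using the Lagrange interpolation formula with nodes 2, 3, 7, 8:
  L_0(u) = (u - 3)(u - 7)(u - 8) / -30
  L_1(u) = (u - 2)(u - 7)(u - 8) / 20
  L_2(u) = (u - 2)(u - 3)(u - 8) / -20
  L_3(u) = (u - 2)(u - 3)(u - 7) / 30
Then q(u) = 0·L_0(u) - 25·L_1(u) - 725·L_2(u) - 1140·L_3(u).
Expanding and collecting terms gives q(u) = -3u^3 + 6u^2 + 2u - 4.
Evaluating at u = 11: q(11) = -3249.

-3249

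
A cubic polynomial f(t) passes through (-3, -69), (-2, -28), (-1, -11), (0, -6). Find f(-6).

-456

Forward differences of the values at t = -3, -2, -1, 0:
  f  : -69  -28  -11  -6
  Δ  : 41  17  5
  Δ^2: -24  -12
  Δ^3: 12
The third differences are constant, confirming degree 3.
Interpolating (Newton forward form) and evaluating at t = -6 gives f(-6) = -456.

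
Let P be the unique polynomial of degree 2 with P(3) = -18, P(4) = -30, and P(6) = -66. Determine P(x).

Using the Lagrange interpolation formula with nodes 3, 4, 6:
  L_0(x) = (x - 4)(x - 6) / 3
  L_1(x) = (x - 3)(x - 6) / -2
  L_2(x) = (x - 3)(x - 4) / 6
Then P(x) = -18·L_0(x) - 30·L_1(x) - 66·L_2(x).
Expanding and collecting terms gives P(x) = -2x^2 + 2x - 6.
Check: P(6) = -66. ✓

P(x) = -2x^2 + 2x - 6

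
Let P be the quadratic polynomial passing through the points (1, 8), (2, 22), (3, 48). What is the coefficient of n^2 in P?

Write P(n) = an^2 + bn + c. Substituting each data point gives a linear system:
  a + b + c = 8
  4a + 2b + c = 22
  9a + 3b + c = 48
Solving the system yields a = 6, b = -4, c = 6.
So P(n) = 6n^2 - 4n + 6.
The leading coefficient is 6.

6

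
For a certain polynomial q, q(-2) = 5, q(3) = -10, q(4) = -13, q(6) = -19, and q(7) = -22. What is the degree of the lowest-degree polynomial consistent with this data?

Divided differences on the nodes -2, 3, 4, 6, 7:
  order 0: 5  -10  -13  -19  -22
  order 1: -3  -3  -3  -3
  order 2: 0  0  0
  order 3: 0  0
  order 4: 0
The order-1 divided differences are all -3 (nonzero) and every higher order vanishes, so the data lies on a polynomial of degree exactly 1.

1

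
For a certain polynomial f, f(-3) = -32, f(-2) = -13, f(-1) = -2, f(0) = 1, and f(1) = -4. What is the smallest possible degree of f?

2

Forward differences of the values at x = -3, -2, -1, 0, 1:
  f  : -32  -13  -2  1  -4
  Δ  : 19  11  3  -5
  Δ^2: -8  -8  -8
  Δ^3: 0  0
  Δ^4: 0
The second differences are constant (-8) and nonzero, while all higher differences vanish, so the minimal degree is 2.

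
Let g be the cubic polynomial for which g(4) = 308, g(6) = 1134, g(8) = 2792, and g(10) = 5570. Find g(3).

117

Using the Lagrange interpolation formula with nodes 4, 6, 8, 10:
  L_0(n) = (n - 6)(n - 8)(n - 10) / -48
  L_1(n) = (n - 4)(n - 8)(n - 10) / 16
  L_2(n) = (n - 4)(n - 6)(n - 10) / -16
  L_3(n) = (n - 4)(n - 6)(n - 8) / 48
Then g(n) = 308·L_0(n) + 1134·L_1(n) + 2792·L_2(n) + 5570·L_3(n).
Expanding and collecting terms gives g(n) = 6n³ - 4n² - 3n.
Evaluating at n = 3: g(3) = 117.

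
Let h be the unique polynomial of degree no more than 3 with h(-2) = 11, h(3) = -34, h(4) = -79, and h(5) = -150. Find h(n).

h(n) = -n^3 - n^2 - n + 5

Write h(n) = an^3 + bn^2 + cn + d. Substituting each data point gives a linear system:
  -8a + 4b - 2c + d = 11
  27a + 9b + 3c + d = -34
  64a + 16b + 4c + d = -79
  125a + 25b + 5c + d = -150
Solving the system yields a = -1, b = -1, c = -1, d = 5.
So h(n) = -n^3 - n^2 - n + 5.
Check: h(-2) = 11. ✓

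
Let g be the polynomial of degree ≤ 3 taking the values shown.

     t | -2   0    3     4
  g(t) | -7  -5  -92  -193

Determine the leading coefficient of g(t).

-2

Write g(t) = at^3 + bt^2 + ct + d. Substituting each data point gives a linear system:
  -8a + 4b - 2c + d = -7
  d = -5
  27a + 9b + 3c + d = -92
  64a + 16b + 4c + d = -193
Solving the system yields a = -2, b = -4, c = 1, d = -5.
So g(t) = -2t^3 - 4t^2 + t - 5.
The leading coefficient is -2.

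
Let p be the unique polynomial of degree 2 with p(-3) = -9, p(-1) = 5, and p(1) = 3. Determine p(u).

p(u) = -2u^2 - u + 6

Using the Lagrange interpolation formula with nodes -3, -1, 1:
  L_0(u) = (u + 1)(u - 1) / 8
  L_1(u) = (u + 3)(u - 1) / -4
  L_2(u) = (u + 3)(u + 1) / 8
Then p(u) = -9·L_0(u) + 5·L_1(u) + 3·L_2(u).
Expanding and collecting terms gives p(u) = -2u^2 - u + 6.
Check: p(-3) = -9. ✓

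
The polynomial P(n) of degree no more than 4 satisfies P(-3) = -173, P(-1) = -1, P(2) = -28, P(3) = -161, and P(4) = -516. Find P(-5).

Using the Lagrange interpolation formula with nodes -3, -1, 2, 3, 4:
  L_0(n) = (n + 1)(n - 2)(n - 3)(n - 4) / 420
  L_1(n) = (n + 3)(n - 2)(n - 3)(n - 4) / -120
  L_2(n) = (n + 3)(n + 1)(n - 3)(n - 4) / 30
  L_3(n) = (n + 3)(n + 1)(n - 2)(n - 4) / -24
  L_4(n) = (n + 3)(n + 1)(n - 2)(n - 3) / 70
Then P(n) = -173·L_0(n) - 1·L_1(n) - 28·L_2(n) - 161·L_3(n) - 516·L_4(n).
Expanding and collecting terms gives P(n) = -2n^4 - n^2 + 2n + 4.
Evaluating at n = -5: P(-5) = -1281.

-1281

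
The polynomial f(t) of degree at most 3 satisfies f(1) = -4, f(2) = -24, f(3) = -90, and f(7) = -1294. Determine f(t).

Write f(t) = at^3 + bt^2 + ct + d. Substituting each data point gives a linear system:
  a + b + c + d = -4
  8a + 4b + 2c + d = -24
  27a + 9b + 3c + d = -90
  343a + 49b + 7c + d = -1294
Solving the system yields a = -4, b = 1, c = 5, d = -6.
So f(t) = -4t³ + t² + 5t - 6.
Check: f(2) = -24. ✓

f(t) = -4t^3 + t^2 + 5t - 6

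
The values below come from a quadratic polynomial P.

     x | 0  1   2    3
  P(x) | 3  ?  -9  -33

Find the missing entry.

3

On equispaced nodes a degree-2 polynomial has vanishing third forward difference, so
  - P(0) + 3·P(1) - 3·P(2) + P(3) = 0.
Substituting the known values and solving for P(1):
  3·P(1) = 9
  P(1) = 3.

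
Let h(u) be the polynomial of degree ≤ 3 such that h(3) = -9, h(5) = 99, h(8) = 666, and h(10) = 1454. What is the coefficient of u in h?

Write h(u) = au^3 + bu^2 + cu + d. Substituting each data point gives a linear system:
  27a + 9b + 3c + d = -9
  125a + 25b + 5c + d = 99
  512a + 64b + 8c + d = 666
  1000a + 100b + 10c + d = 1454
Solving the system yields a = 2, b = -5, c = -4, d = -6.
So h(u) = 2u³ - 5u² - 4u - 6.
The coefficient of u is -4.

-4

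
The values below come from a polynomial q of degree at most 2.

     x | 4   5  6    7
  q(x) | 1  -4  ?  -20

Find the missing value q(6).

The 3 known points determine the degree-2 polynomial uniquely.
Write q(x) = ax^2 + bx + c. Substituting each data point gives a linear system:
  16a + 4b + c = 1
  25a + 5b + c = -4
  49a + 7b + c = -20
Solving the system yields a = -1, b = 4, c = 1.
So q(x) = -x² + 4x + 1.
Then q(6) = -11.

-11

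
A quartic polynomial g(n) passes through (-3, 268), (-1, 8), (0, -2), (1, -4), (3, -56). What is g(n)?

Write g(n) = an^4 + bn^3 + cn^2 + dn + e. Substituting each data point gives a linear system:
  81a - 27b + 9c - 3d + e = 268
  a - b + c - d + e = 8
  e = -2
  a + b + c + d + e = -4
  81a + 27b + 9c + 3d + e = -56
Solving the system yields a = 1, b = -6, c = 3, d = 0, e = -2.
So g(n) = n^4 - 6n^3 + 3n^2 - 2.
Check: g(-3) = 268. ✓

g(n) = n^4 - 6n^3 + 3n^2 - 2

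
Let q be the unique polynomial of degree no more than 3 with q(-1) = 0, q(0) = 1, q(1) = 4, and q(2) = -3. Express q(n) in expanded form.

Write q(n) = an^3 + bn^2 + cn + d. Substituting each data point gives a linear system:
  -a + b - c + d = 0
  d = 1
  a + b + c + d = 4
  8a + 4b + 2c + d = -3
Solving the system yields a = -2, b = 1, c = 4, d = 1.
So q(n) = -2n^3 + n^2 + 4n + 1.
Check: q(0) = 1. ✓

q(n) = -2n^3 + n^2 + 4n + 1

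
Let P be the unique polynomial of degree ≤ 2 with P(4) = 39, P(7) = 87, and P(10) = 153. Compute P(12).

Using the Lagrange interpolation formula with nodes 4, 7, 10:
  L_0(s) = (s - 7)(s - 10) / 18
  L_1(s) = (s - 4)(s - 10) / -9
  L_2(s) = (s - 4)(s - 7) / 18
Then P(s) = 39·L_0(s) + 87·L_1(s) + 153·L_2(s).
Expanding and collecting terms gives P(s) = s² + 5s + 3.
Evaluating at s = 12: P(12) = 207.

207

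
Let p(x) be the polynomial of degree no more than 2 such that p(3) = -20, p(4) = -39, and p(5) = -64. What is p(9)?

Write p(x) = ax^2 + bx + c. Substituting each data point gives a linear system:
  9a + 3b + c = -20
  16a + 4b + c = -39
  25a + 5b + c = -64
Solving the system yields a = -3, b = 2, c = 1.
So p(x) = -3x^2 + 2x + 1.
Then p(9) = -224.

-224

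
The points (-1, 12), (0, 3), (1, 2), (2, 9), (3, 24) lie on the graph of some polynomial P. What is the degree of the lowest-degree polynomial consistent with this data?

Forward differences of the values at n = -1, 0, 1, 2, 3:
  P  : 12  3  2  9  24
  Δ  : -9  -1  7  15
  Δ^2: 8  8  8
  Δ^3: 0  0
  Δ^4: 0
The second differences are constant (8) and nonzero, while all higher differences vanish, so the minimal degree is 2.

2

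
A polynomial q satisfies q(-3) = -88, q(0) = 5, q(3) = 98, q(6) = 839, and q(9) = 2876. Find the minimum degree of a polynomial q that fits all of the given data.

3

Forward differences of the values at t = -3, 0, 3, 6, 9:
  q  : -88  5  98  839  2876
  Δ  : 93  93  741  2037
  Δ^2: 0  648  1296
  Δ^3: 648  648
  Δ^4: 0
The third differences are constant (648) and nonzero, while all higher differences vanish, so the minimal degree is 3.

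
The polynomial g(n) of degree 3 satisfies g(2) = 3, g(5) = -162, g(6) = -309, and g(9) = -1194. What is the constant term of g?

3

Write g(n) = an^3 + bn^2 + cn + d. Substituting each data point gives a linear system:
  8a + 4b + 2c + d = 3
  125a + 25b + 5c + d = -162
  216a + 36b + 6c + d = -309
  729a + 81b + 9c + d = -1194
Solving the system yields a = -2, b = 3, c = 2, d = 3.
So g(n) = -2n^3 + 3n^2 + 2n + 3.
The constant term is 3.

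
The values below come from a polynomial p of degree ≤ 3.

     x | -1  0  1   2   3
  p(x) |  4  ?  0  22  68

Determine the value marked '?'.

The 4 known points determine the degree-3 polynomial uniquely.
Write p(x) = ax^3 + bx^2 + cx + d. Substituting each data point gives a linear system:
  -a + b - c + d = 4
  a + b + c + d = 0
  8a + 4b + 2c + d = 22
  27a + 9b + 3c + d = 68
Solving the system yields a = 1, b = 6, c = -3, d = -4.
So p(x) = x³ + 6x² - 3x - 4.
Then p(0) = -4.

-4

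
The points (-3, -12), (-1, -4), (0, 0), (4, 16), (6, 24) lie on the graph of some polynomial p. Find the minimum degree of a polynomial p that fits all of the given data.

Divided differences on the nodes -3, -1, 0, 4, 6:
  order 0: -12  -4  0  16  24
  order 1: 4  4  4  4
  order 2: 0  0  0
  order 3: 0  0
  order 4: 0
The order-1 divided differences are all 4 (nonzero) and every higher order vanishes, so the data lies on a polynomial of degree exactly 1.

1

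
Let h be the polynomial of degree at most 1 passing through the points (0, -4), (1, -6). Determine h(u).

h(u) = -2u - 4

Using the Lagrange interpolation formula with nodes 0, 1:
  L_0(u) = (u - 1) / -1
  L_1(u) = u / 1
Then h(u) = -4·L_0(u) - 6·L_1(u).
Expanding and collecting terms gives h(u) = -2u - 4.
Check: h(0) = -4. ✓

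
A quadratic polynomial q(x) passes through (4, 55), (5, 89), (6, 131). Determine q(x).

Write q(x) = ax^2 + bx + c. Substituting each data point gives a linear system:
  16a + 4b + c = 55
  25a + 5b + c = 89
  36a + 6b + c = 131
Solving the system yields a = 4, b = -2, c = -1.
So q(x) = 4x^2 - 2x - 1.
Check: q(4) = 55. ✓

q(x) = 4x^2 - 2x - 1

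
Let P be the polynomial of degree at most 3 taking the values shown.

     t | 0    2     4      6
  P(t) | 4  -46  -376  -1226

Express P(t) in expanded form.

Write P(t) = at^3 + bt^2 + ct + d. Substituting each data point gives a linear system:
  d = 4
  8a + 4b + 2c + d = -46
  64a + 16b + 4c + d = -376
  216a + 36b + 6c + d = -1226
Solving the system yields a = -5, b = -5, c = 5, d = 4.
So P(t) = -5t³ - 5t² + 5t + 4.
Check: P(4) = -376. ✓

P(t) = -5t^3 - 5t^2 + 5t + 4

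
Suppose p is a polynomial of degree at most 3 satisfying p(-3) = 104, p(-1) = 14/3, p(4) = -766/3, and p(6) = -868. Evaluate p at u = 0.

2

Using the Lagrange interpolation formula with nodes -3, -1, 4, 6:
  L_0(u) = (u + 1)(u - 4)(u - 6) / -126
  L_1(u) = (u + 3)(u - 4)(u - 6) / 70
  L_2(u) = (u + 3)(u + 1)(u - 6) / -70
  L_3(u) = (u + 3)(u + 1)(u - 4) / 126
Then p(u) = 104·L_0(u) + 14/3·L_1(u) - 766/3·L_2(u) - 868·L_3(u).
Expanding and collecting terms gives p(u) = -4u³ - (1/3)u² + u + 2.
Evaluating at u = 0: p(0) = 2.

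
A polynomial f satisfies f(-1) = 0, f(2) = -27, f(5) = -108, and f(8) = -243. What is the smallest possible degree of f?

2

Forward differences of the values at s = -1, 2, 5, 8:
  f  : 0  -27  -108  -243
  Δ  : -27  -81  -135
  Δ^2: -54  -54
  Δ^3: 0
The second differences are constant (-54) and nonzero, while all higher differences vanish, so the minimal degree is 2.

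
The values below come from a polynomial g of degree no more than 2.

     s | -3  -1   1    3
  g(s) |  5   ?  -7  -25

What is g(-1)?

3

On equispaced nodes a degree-2 polynomial has vanishing third forward difference, so
  - g(-3) + 3·g(-1) - 3·g(1) + g(3) = 0.
Substituting the known values and solving for g(-1):
  3·g(-1) = 9
  g(-1) = 3.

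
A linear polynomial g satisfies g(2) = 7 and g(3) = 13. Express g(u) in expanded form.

Using the Lagrange interpolation formula with nodes 2, 3:
  L_0(u) = (u - 3) / -1
  L_1(u) = (u - 2) / 1
Then g(u) = 7·L_0(u) + 13·L_1(u).
Expanding and collecting terms gives g(u) = 6u - 5.
Check: g(2) = 7. ✓

g(u) = 6u - 5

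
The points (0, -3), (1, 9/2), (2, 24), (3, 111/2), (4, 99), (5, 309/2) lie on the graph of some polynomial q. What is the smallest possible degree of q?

Forward differences of the values at u = 0, 1, 2, 3, 4, 5:
  q  : -3  9/2  24  111/2  99  309/2
  Δ  : 15/2  39/2  63/2  87/2  111/2
  Δ^2: 12  12  12  12
  Δ^3: 0  0  0
  Δ^4: 0  0
  Δ^5: 0
The second differences are constant (12) and nonzero, while all higher differences vanish, so the minimal degree is 2.

2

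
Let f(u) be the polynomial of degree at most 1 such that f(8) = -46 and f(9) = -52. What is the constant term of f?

2

Write f(u) = au + b. Substituting each data point gives a linear system:
  8a + b = -46
  9a + b = -52
Solving the system yields a = -6, b = 2.
So f(u) = -6u + 2.
The constant term is 2.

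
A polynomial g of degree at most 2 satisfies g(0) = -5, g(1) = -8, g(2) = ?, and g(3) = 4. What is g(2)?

The 3 known points determine the degree-2 polynomial uniquely.
Write g(t) = at^2 + bt + c. Substituting each data point gives a linear system:
  c = -5
  a + b + c = -8
  9a + 3b + c = 4
Solving the system yields a = 3, b = -6, c = -5.
So g(t) = 3t^2 - 6t - 5.
Then g(2) = -5.

-5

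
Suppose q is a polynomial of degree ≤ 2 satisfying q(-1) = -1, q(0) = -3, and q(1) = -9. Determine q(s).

Using the Lagrange interpolation formula with nodes -1, 0, 1:
  L_0(s) = s(s - 1) / 2
  L_1(s) = (s + 1)(s - 1) / -1
  L_2(s) = (s + 1)s / 2
Then q(s) = -1·L_0(s) - 3·L_1(s) - 9·L_2(s).
Expanding and collecting terms gives q(s) = -2s² - 4s - 3.
Check: q(1) = -9. ✓

q(s) = -2s^2 - 4s - 3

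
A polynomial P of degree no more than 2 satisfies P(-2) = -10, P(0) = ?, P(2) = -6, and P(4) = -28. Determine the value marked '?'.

The 3 known points determine the degree-2 polynomial uniquely.
Write P(t) = at^2 + bt + c. Substituting each data point gives a linear system:
  4a - 2b + c = -10
  4a + 2b + c = -6
  16a + 4b + c = -28
Solving the system yields a = -2, b = 1, c = 0.
So P(t) = -2t^2 + t.
Then P(0) = 0.

0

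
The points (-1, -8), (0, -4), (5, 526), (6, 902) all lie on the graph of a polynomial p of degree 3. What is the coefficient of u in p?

Write p(u) = au^3 + bu^2 + cu + d. Substituting each data point gives a linear system:
  -a + b - c + d = -8
  d = -4
  125a + 25b + 5c + d = 526
  216a + 36b + 6c + d = 902
Solving the system yields a = 4, b = 1, c = 1, d = -4.
So p(u) = 4u^3 + u^2 + u - 4.
The coefficient of u is 1.

1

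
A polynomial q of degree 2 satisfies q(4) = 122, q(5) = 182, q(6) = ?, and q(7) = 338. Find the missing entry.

The 3 known points determine the degree-2 polynomial uniquely.
Write q(n) = an^2 + bn + c. Substituting each data point gives a linear system:
  16a + 4b + c = 122
  25a + 5b + c = 182
  49a + 7b + c = 338
Solving the system yields a = 6, b = 6, c = 2.
So q(n) = 6n^2 + 6n + 2.
Then q(6) = 254.

254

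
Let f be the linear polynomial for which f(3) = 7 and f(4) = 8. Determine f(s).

Using the Lagrange interpolation formula with nodes 3, 4:
  L_0(s) = (s - 4) / -1
  L_1(s) = (s - 3) / 1
Then f(s) = 7·L_0(s) + 8·L_1(s).
Expanding and collecting terms gives f(s) = s + 4.
Check: f(4) = 8. ✓

f(s) = s + 4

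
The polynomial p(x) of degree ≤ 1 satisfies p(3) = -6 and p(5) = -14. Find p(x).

p(x) = -4x + 6

Using the Lagrange interpolation formula with nodes 3, 5:
  L_0(x) = (x - 5) / -2
  L_1(x) = (x - 3) / 2
Then p(x) = -6·L_0(x) - 14·L_1(x).
Expanding and collecting terms gives p(x) = -4x + 6.
Check: p(3) = -6. ✓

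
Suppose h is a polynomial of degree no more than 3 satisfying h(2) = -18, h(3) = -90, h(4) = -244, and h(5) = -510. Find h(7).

Write h(u) = au^3 + bu^2 + cu + d. Substituting each data point gives a linear system:
  8a + 4b + 2c + d = -18
  27a + 9b + 3c + d = -90
  64a + 16b + 4c + d = -244
  125a + 25b + 5c + d = -510
Solving the system yields a = -5, b = 4, c = 3, d = 0.
So h(u) = -5u^3 + 4u^2 + 3u.
Then h(7) = -1498.

-1498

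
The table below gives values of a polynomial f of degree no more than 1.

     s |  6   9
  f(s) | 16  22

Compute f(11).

26

Write f(s) = as + b. Substituting each data point gives a linear system:
  6a + b = 16
  9a + b = 22
Solving the system yields a = 2, b = 4.
So f(s) = 2s + 4.
Then f(11) = 26.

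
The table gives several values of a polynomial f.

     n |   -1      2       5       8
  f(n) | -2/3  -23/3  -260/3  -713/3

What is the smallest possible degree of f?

Forward differences of the values at n = -1, 2, 5, 8:
  f  : -2/3  -23/3  -260/3  -713/3
  Δ  : -7  -79  -151
  Δ^2: -72  -72
  Δ^3: 0
The second differences are constant (-72) and nonzero, while all higher differences vanish, so the minimal degree is 2.

2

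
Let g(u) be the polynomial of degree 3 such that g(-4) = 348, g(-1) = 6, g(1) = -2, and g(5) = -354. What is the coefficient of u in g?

0

Write g(u) = au^3 + bu^2 + cu + d. Substituting each data point gives a linear system:
  -64a + 16b - 4c + d = 348
  -a + b - c + d = 6
  a + b + c + d = -2
  125a + 25b + 5c + d = -354
Solving the system yields a = -4, b = 6, c = 0, d = -4.
So g(u) = -4u³ + 6u² - 4.
The coefficient of u is 0.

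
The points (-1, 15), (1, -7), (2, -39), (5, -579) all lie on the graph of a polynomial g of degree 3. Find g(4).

Write g(x) = ax^3 + bx^2 + cx + d. Substituting each data point gives a linear system:
  -a + b - c + d = 15
  a + b + c + d = -7
  8a + 4b + 2c + d = -39
  125a + 25b + 5c + d = -579
Solving the system yields a = -5, b = 3, c = -6, d = 1.
So g(x) = -5x³ + 3x² - 6x + 1.
Then g(4) = -295.

-295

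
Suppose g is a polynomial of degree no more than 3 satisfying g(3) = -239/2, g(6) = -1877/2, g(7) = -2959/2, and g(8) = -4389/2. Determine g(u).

g(u) = -4u^3 - 3u^2 + 6u - 5/2

Using the Lagrange interpolation formula with nodes 3, 6, 7, 8:
  L_0(u) = (u - 6)(u - 7)(u - 8) / -60
  L_1(u) = (u - 3)(u - 7)(u - 8) / 6
  L_2(u) = (u - 3)(u - 6)(u - 8) / -4
  L_3(u) = (u - 3)(u - 6)(u - 7) / 10
Then g(u) = -239/2·L_0(u) - 1877/2·L_1(u) - 2959/2·L_2(u) - 4389/2·L_3(u).
Expanding and collecting terms gives g(u) = -4u³ - 3u² + 6u - 5/2.
Check: g(6) = -1877/2. ✓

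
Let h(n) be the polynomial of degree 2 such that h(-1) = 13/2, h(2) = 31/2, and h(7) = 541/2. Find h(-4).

211/2

Using the Lagrange interpolation formula with nodes -1, 2, 7:
  L_0(n) = (n - 2)(n - 7) / 24
  L_1(n) = (n + 1)(n - 7) / -15
  L_2(n) = (n + 1)(n - 2) / 40
Then h(n) = 13/2·L_0(n) + 31/2·L_1(n) + 541/2·L_2(n).
Expanding and collecting terms gives h(n) = 6n^2 - 3n - 5/2.
Evaluating at n = -4: h(-4) = 211/2.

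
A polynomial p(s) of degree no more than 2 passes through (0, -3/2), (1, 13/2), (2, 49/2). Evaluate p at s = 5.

Forward differences of the values at s = 0, 1, 2:
  p  : -3/2  13/2  49/2
  Δ  : 8  18
  Δ^2: 10
The second differences are constant, confirming degree 2.
Interpolating (Newton forward form) and evaluating at s = 5 gives p(5) = 277/2.

277/2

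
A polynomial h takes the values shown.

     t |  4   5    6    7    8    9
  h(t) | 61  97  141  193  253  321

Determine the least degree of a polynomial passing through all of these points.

2

Forward differences of the values at t = 4, 5, 6, 7, 8, 9:
  h  : 61  97  141  193  253  321
  Δ  : 36  44  52  60  68
  Δ^2: 8  8  8  8
  Δ^3: 0  0  0
  Δ^4: 0  0
  Δ^5: 0
The second differences are constant (8) and nonzero, while all higher differences vanish, so the minimal degree is 2.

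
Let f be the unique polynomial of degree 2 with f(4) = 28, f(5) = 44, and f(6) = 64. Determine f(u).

f(u) = 2u^2 - 2u + 4

Write f(u) = au^2 + bu + c. Substituting each data point gives a linear system:
  16a + 4b + c = 28
  25a + 5b + c = 44
  36a + 6b + c = 64
Solving the system yields a = 2, b = -2, c = 4.
So f(u) = 2u^2 - 2u + 4.
Check: f(5) = 44. ✓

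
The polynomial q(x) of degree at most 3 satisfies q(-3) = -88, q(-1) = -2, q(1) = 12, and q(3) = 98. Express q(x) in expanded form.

Write q(x) = ax^3 + bx^2 + cx + d. Substituting each data point gives a linear system:
  -27a + 9b - 3c + d = -88
  -a + b - c + d = -2
  a + b + c + d = 12
  27a + 9b + 3c + d = 98
Solving the system yields a = 3, b = 0, c = 4, d = 5.
So q(x) = 3x^3 + 4x + 5.
Check: q(-3) = -88. ✓

q(x) = 3x^3 + 4x + 5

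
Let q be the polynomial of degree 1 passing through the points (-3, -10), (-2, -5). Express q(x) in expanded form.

q(x) = 5x + 5

Write q(x) = ax + b. Substituting each data point gives a linear system:
  -3a + b = -10
  -2a + b = -5
Solving the system yields a = 5, b = 5.
So q(x) = 5x + 5.
Check: q(-2) = -5. ✓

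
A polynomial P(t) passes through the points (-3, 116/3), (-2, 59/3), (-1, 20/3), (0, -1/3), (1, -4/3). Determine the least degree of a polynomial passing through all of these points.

Forward differences of the values at t = -3, -2, -1, 0, 1:
  P  : 116/3  59/3  20/3  -1/3  -4/3
  Δ  : -19  -13  -7  -1
  Δ^2: 6  6  6
  Δ^3: 0  0
  Δ^4: 0
The second differences are constant (6) and nonzero, while all higher differences vanish, so the minimal degree is 2.

2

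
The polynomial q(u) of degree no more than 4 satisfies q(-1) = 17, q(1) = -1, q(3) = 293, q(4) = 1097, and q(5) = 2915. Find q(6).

6359

Using the Lagrange interpolation formula with nodes -1, 1, 3, 4, 5:
  L_0(u) = (u - 1)(u - 3)(u - 4)(u - 5) / 240
  L_1(u) = (u + 1)(u - 3)(u - 4)(u - 5) / -48
  L_2(u) = (u + 1)(u - 1)(u - 4)(u - 5) / 16
  L_3(u) = (u + 1)(u - 1)(u - 3)(u - 5) / -15
  L_4(u) = (u + 1)(u - 1)(u - 3)(u - 4) / 48
Then q(u) = 17·L_0(u) - 1·L_1(u) + 293·L_2(u) + 1097·L_3(u) + 2915·L_4(u).
Expanding and collecting terms gives q(u) = 6u⁴ - 6u³ - 3u² - 3u + 5.
Evaluating at u = 6: q(6) = 6359.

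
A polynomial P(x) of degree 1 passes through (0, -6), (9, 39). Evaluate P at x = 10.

44

Write P(x) = ax + b. Substituting each data point gives a linear system:
  b = -6
  9a + b = 39
Solving the system yields a = 5, b = -6.
So P(x) = 5x - 6.
Then P(10) = 44.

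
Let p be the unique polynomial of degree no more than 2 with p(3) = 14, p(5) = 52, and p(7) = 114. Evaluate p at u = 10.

252

Write p(u) = au^2 + bu + c. Substituting each data point gives a linear system:
  9a + 3b + c = 14
  25a + 5b + c = 52
  49a + 7b + c = 114
Solving the system yields a = 3, b = -5, c = 2.
So p(u) = 3u² - 5u + 2.
Then p(10) = 252.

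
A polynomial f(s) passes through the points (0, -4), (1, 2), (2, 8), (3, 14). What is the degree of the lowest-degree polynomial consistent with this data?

1

Forward differences of the values at s = 0, 1, 2, 3:
  f  : -4  2  8  14
  Δ  : 6  6  6
  Δ^2: 0  0
  Δ^3: 0
The first differences are constant (6) and nonzero, while all higher differences vanish, so the minimal degree is 1.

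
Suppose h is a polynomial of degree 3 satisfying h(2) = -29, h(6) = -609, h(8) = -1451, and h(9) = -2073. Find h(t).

Write h(t) = at^3 + bt^2 + ct + d. Substituting each data point gives a linear system:
  8a + 4b + 2c + d = -29
  216a + 36b + 6c + d = -609
  512a + 64b + 8c + d = -1451
  729a + 81b + 9c + d = -2073
Solving the system yields a = -3, b = 2, c = -5, d = -3.
So h(t) = -3t^3 + 2t^2 - 5t - 3.
Check: h(6) = -609. ✓

h(t) = -3t^3 + 2t^2 - 5t - 3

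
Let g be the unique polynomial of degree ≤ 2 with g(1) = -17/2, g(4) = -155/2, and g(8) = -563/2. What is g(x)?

g(x) = -4x^2 - 3x - 3/2

Write g(x) = ax^2 + bx + c. Substituting each data point gives a linear system:
  a + b + c = -17/2
  16a + 4b + c = -155/2
  64a + 8b + c = -563/2
Solving the system yields a = -4, b = -3, c = -3/2.
So g(x) = -4x^2 - 3x - 3/2.
Check: g(1) = -17/2. ✓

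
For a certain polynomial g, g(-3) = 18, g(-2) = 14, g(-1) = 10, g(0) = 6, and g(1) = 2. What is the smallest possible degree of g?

Forward differences of the values at n = -3, -2, -1, 0, 1:
  g  : 18  14  10  6  2
  Δ  : -4  -4  -4  -4
  Δ^2: 0  0  0
  Δ^3: 0  0
  Δ^4: 0
The first differences are constant (-4) and nonzero, while all higher differences vanish, so the minimal degree is 1.

1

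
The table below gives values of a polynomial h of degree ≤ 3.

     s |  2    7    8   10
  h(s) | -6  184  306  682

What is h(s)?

Using the Lagrange interpolation formula with nodes 2, 7, 8, 10:
  L_0(s) = (s - 7)(s - 8)(s - 10) / -240
  L_1(s) = (s - 2)(s - 8)(s - 10) / 15
  L_2(s) = (s - 2)(s - 7)(s - 10) / -12
  L_3(s) = (s - 2)(s - 7)(s - 8) / 48
Then h(s) = -6·L_0(s) + 184·L_1(s) + 306·L_2(s) + 682·L_3(s).
Expanding and collecting terms gives h(s) = s³ - 3s² - 2s + 2.
Check: h(10) = 682. ✓

h(s) = s^3 - 3s^2 - 2s + 2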